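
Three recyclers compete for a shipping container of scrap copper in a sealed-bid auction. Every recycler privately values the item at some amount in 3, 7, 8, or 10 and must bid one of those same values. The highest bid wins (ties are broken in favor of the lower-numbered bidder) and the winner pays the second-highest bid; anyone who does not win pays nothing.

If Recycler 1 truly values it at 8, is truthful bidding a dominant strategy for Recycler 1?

Yes

Check each profile of the others' bids and compare truth against every alternative bid.
Others bid (3, 3): truth gives 5, best alternative gives 5.
Others bid (3, 7): truth gives 1, best alternative gives 1.
Others bid (7, 3): truth gives 1, best alternative gives 1.
Others bid (7, 7): truth gives 1, best alternative gives 1.
Others bid (3, 8): truth gives 0, best alternative gives 0.
Others bid (3, 10): truth gives 0, best alternative gives 0.
(Remaining 10 profiles checked similarly; truth is weakly best in each.)
In every case the truthful bid is at least as good as any alternative, so it is a dominant strategy.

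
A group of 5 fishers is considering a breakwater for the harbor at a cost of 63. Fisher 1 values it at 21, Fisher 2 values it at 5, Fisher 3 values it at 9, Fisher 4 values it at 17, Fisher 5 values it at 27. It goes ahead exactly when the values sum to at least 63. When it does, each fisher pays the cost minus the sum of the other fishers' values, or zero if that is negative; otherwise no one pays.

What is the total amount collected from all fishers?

Total value 79 ≥ cost 63, so it is built.
Fisher 1: others sum to 58; max(0, 63 - 58) = 5.
Fisher 2: others sum to 74; max(0, 63 - 74) = 0.
Fisher 3: others sum to 70; max(0, 63 - 70) = 0.
Fisher 4: others sum to 62; max(0, 63 - 62) = 1.
Fisher 5: others sum to 52; max(0, 63 - 52) = 11.
Total collected = 5 + 0 + 0 + 1 + 11 = 17.

17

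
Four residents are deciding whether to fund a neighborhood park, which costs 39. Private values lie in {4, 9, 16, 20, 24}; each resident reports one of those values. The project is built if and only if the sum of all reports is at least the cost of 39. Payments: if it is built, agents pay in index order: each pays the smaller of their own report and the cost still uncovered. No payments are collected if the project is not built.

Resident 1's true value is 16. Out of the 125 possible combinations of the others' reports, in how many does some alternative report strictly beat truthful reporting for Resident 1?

105

Others report (4, 4, 24): truth gives 0; report 9 gives 7 > 0. Violating.
Others report (4, 9, 20): truth gives 0; report 9 gives 7 > 0. Violating.
Others report (4, 9, 24): truth gives 0; report 4 gives 12 > 0. Violating.
Others report (4, 16, 16): truth gives 0; report 4 gives 12 > 0. Violating.
Others report (4, 4, 4): truth gives 0; no alternative beats it.
Others report (4, 4, 9): truth gives 0; no alternative beats it.
(Checking all 125 profiles: 105 have a profitable deviation, 20 do not.)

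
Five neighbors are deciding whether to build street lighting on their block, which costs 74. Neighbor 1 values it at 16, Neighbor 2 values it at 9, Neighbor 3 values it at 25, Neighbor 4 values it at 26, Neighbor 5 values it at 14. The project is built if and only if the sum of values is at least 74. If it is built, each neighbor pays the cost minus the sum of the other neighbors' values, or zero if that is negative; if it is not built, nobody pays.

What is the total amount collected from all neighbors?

19

Total value 90 ≥ cost 74, so it is built.
Neighbor 1: others sum to 74; max(0, 74 - 74) = 0.
Neighbor 2: others sum to 81; max(0, 74 - 81) = 0.
Neighbor 3: others sum to 65; max(0, 74 - 65) = 9.
Neighbor 4: others sum to 64; max(0, 74 - 64) = 10.
Neighbor 5: others sum to 76; max(0, 74 - 76) = 0.
Total collected = 0 + 0 + 9 + 10 + 0 = 19.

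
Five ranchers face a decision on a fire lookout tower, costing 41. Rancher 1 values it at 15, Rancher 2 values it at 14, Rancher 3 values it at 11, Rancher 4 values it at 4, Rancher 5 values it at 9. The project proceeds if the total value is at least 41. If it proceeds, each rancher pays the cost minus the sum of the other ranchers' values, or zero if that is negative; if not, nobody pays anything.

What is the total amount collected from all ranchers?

5

Total value 53 ≥ cost 41, so it is built.
Rancher 1: others sum to 38; max(0, 41 - 38) = 3.
Rancher 2: others sum to 39; max(0, 41 - 39) = 2.
Rancher 3: others sum to 42; max(0, 41 - 42) = 0.
Rancher 4: others sum to 49; max(0, 41 - 49) = 0.
Rancher 5: others sum to 44; max(0, 41 - 44) = 0.
Total collected = 3 + 2 + 0 + 0 + 0 = 5.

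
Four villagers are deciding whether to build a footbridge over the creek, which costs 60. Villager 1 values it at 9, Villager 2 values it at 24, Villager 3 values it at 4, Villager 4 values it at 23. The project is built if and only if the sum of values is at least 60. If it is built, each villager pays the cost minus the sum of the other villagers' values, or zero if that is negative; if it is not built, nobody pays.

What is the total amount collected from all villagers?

60

Total value 60 ≥ cost 60, so it is built.
Villager 1: others sum to 51; max(0, 60 - 51) = 9.
Villager 2: others sum to 36; max(0, 60 - 36) = 24.
Villager 3: others sum to 56; max(0, 60 - 56) = 4.
Villager 4: others sum to 37; max(0, 60 - 37) = 23.
Total collected = 9 + 24 + 4 + 23 = 60.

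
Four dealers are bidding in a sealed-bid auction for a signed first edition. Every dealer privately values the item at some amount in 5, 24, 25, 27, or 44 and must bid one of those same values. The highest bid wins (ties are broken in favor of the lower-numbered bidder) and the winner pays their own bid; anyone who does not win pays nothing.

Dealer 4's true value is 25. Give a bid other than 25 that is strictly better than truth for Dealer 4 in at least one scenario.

Suppose Dealer 1 bids 5, Dealer 2 bids 5 and Dealer 3 bids 5.
Bid 25: wins, pays 25, utility 25 - 25 = 0.
Bid 24: wins, pays 24, utility 25 - 24 = 1.
So bidding 24 beats truth here (1 > 0).

24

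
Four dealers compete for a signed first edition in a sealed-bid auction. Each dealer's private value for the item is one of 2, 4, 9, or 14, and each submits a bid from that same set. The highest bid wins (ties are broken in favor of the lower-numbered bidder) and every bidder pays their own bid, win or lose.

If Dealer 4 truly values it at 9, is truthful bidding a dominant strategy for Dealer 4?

No

Consider the case where Dealer 1 bids 2, Dealer 2 bids 2 and Dealer 3 bids 2.
Truthful bid 9: wins, pays 9, utility 9 - 9 = 0.
Bid 4 instead: wins, pays 4, utility 9 - 4 = 5.
Since 5 > 0, bidding 4 is strictly better here, so truthful bidding is not dominant.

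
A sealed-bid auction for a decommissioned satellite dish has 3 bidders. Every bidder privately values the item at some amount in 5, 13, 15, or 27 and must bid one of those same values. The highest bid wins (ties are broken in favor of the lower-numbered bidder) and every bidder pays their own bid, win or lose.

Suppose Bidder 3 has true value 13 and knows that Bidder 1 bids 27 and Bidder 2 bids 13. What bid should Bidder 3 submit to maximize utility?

5

Bid 5: loses but pays 5, utility -5.
Bid 13: loses but pays 13, utility -13.
Bid 15: loses but pays 15, utility -15.
Bid 27: loses but pays 27, utility -27.
The best choice is 5 with utility -5.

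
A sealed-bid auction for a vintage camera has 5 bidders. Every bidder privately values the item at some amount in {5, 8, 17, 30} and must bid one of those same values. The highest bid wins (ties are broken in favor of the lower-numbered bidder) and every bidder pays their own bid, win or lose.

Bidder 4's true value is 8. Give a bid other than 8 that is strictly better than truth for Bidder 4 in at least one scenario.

Suppose Bidder 1 bids 5, Bidder 2 bids 5, Bidder 3 bids 5 and Bidder 5 bids 17.
Bid 8: loses but pays 8, utility -8.
Bid 5: loses but pays 5, utility -5.
So bidding 5 beats truth here (-5 > -8).

5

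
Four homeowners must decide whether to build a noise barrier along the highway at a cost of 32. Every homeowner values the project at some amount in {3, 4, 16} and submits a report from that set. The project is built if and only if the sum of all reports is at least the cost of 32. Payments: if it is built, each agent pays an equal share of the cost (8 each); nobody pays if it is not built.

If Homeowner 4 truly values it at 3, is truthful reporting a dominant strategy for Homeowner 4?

Check each profile of the others' reports and compare truth against every alternative report.
Others report (3, 16, 16): truth gives -5, best alternative gives -5.
Others report (4, 16, 16): truth gives -5, best alternative gives -5.
Others report (16, 3, 16): truth gives -5, best alternative gives -5.
Others report (16, 4, 16): truth gives -5, best alternative gives -5.
Others report (16, 16, 3): truth gives -5, best alternative gives -5.
Others report (16, 16, 4): truth gives -5, best alternative gives -5.
(Remaining 21 profiles checked similarly; truth is weakly best in each.)
In every case the truthful report is at least as good as any alternative, so it is a dominant strategy.

Yes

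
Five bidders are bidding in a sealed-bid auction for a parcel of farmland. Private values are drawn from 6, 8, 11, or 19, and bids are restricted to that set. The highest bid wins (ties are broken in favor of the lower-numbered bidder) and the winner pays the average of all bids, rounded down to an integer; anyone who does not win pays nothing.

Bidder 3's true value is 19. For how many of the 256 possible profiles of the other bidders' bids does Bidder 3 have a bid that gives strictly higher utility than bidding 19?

36

Others bid (6, 6, 6, 6): truth gives 11; bid 8 gives 13 > 11. Violating.
Others bid (6, 6, 6, 8): truth gives 10; bid 8 gives 13 > 10. Violating.
Others bid (6, 6, 6, 11): truth gives 10; bid 11 gives 11 > 10. Violating.
Others bid (6, 6, 8, 6): truth gives 10; bid 8 gives 13 > 10. Violating.
Others bid (6, 6, 6, 19): truth gives 8; no alternative beats it.
Others bid (6, 6, 8, 19): truth gives 8; no alternative beats it.
(Checking all 256 profiles: 36 have a profitable deviation, 220 do not.)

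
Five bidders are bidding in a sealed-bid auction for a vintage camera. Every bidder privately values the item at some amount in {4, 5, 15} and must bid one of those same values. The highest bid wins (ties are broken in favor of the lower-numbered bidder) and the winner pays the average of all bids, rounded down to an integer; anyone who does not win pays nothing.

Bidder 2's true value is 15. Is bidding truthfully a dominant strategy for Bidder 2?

Consider the case where Bidder 1 bids 4, Bidder 3 bids 4, Bidder 4 bids 4 and Bidder 5 bids 4.
Truthful bid 15: wins, pays 6, utility 15 - 6 = 9.
Bid 5 instead: wins, pays 4, utility 15 - 4 = 11.
Since 11 > 9, bidding 5 is strictly better here, so truthful bidding is not dominant.

No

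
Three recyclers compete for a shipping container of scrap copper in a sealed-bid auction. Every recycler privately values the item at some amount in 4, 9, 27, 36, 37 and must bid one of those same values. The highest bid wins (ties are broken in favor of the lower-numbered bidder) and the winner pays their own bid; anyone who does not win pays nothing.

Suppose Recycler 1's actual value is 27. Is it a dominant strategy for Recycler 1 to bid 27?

Consider the case where Recycler 2 bids 4 and Recycler 3 bids 4.
Truthful bid 27: wins, pays 27, utility 27 - 27 = 0.
Bid 4 instead: wins, pays 4, utility 27 - 4 = 23.
Since 23 > 0, bidding 4 is strictly better here, so truthful bidding is not dominant.

No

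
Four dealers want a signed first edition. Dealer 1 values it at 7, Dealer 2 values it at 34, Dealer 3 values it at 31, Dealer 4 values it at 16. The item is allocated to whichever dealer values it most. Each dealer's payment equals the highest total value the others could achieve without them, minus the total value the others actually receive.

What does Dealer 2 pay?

31

Dealer 2 has the highest value and receives the item.
Without Dealer 2, the item would go to the next-highest value, 31, so the others could achieve 31.
With Dealer 2 present and winning, the others receive nothing, so their total is 0.
Payment = 31 - 0 = 31.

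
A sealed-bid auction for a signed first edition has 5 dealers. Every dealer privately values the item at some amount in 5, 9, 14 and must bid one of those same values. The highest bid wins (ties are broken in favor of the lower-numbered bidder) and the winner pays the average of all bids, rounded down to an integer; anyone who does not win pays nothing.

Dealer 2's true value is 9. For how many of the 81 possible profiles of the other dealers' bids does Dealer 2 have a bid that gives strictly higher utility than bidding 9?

Others bid (5, 5, 5, 14): truth gives 0; bid 14 gives 1 > 0. Violating.
Others bid (5, 5, 14, 5): truth gives 0; bid 14 gives 1 > 0. Violating.
Others bid (5, 14, 5, 5): truth gives 0; bid 14 gives 1 > 0. Violating.
Others bid (9, 5, 5, 5): truth gives 0; bid 14 gives 2 > 0. Violating.
Others bid (5, 5, 5, 5): truth gives 4; no alternative beats it.
Others bid (5, 5, 5, 9): truth gives 3; no alternative beats it.
(Checking all 81 profiles: 7 have a profitable deviation, 74 do not.)

7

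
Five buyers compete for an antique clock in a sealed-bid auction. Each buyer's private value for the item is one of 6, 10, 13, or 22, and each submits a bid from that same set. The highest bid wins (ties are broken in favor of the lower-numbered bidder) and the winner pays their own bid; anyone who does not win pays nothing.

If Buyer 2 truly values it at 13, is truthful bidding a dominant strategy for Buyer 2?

Consider the case where Buyer 1 bids 6, Buyer 3 bids 6, Buyer 4 bids 6 and Buyer 5 bids 6.
Truthful bid 13: wins, pays 13, utility 13 - 13 = 0.
Bid 10 instead: wins, pays 10, utility 13 - 10 = 3.
Since 3 > 0, bidding 10 is strictly better here, so truthful bidding is not dominant.

No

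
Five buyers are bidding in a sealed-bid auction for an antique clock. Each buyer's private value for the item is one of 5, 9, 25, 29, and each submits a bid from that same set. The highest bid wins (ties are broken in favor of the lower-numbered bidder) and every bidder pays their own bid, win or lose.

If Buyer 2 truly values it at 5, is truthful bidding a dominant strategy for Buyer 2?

No

Consider the case where Buyer 1 bids 5, Buyer 3 bids 5, Buyer 4 bids 5 and Buyer 5 bids 5.
Truthful bid 5: loses but pays 5, utility -5.
Bid 9 instead: wins, pays 9, utility 5 - 9 = -4.
Since -4 > -5, bidding 9 is strictly better here, so truthful bidding is not dominant.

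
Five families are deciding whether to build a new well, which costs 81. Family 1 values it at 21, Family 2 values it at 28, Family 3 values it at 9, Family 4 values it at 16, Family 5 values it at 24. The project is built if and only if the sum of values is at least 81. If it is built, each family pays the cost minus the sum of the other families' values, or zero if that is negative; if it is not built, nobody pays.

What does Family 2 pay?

11

Total value 98 ≥ cost 81, so the project is built.
The other families' values sum to 70.
Cost minus that sum is 81 - 70 = 11.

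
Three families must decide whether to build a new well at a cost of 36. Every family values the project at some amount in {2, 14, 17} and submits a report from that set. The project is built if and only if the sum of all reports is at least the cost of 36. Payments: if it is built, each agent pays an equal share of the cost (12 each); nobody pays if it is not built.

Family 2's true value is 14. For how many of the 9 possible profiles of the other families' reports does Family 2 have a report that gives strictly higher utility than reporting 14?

Others report (2, 17): truth gives 0; report 17 gives 2 > 0. Violating.
Others report (17, 2): truth gives 0; report 17 gives 2 > 0. Violating.
Others report (2, 2): truth gives 0; no alternative beats it.
Others report (2, 14): truth gives 0; no alternative beats it.
(Checking all 9 profiles: 2 have a profitable deviation, 7 do not.)

2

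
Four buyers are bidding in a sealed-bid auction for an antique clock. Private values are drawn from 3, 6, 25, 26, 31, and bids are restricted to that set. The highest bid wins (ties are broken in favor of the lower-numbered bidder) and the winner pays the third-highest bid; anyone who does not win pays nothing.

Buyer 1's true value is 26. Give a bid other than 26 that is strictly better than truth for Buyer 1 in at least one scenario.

Suppose Buyer 2 bids 3, Buyer 3 bids 3 and Buyer 4 bids 31.
Bid 26: loses, pays 0, utility 0.
Bid 31: wins, pays 3, utility 26 - 3 = 23.
So bidding 31 beats truth here (23 > 0).

31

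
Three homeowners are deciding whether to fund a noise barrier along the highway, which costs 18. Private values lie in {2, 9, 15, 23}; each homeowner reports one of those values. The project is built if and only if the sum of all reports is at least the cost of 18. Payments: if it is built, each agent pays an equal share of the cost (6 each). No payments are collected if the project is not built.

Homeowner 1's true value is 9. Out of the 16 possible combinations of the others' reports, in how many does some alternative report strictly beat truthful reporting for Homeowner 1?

1

Others report (2, 2): truth gives 0; report 15 gives 3 > 0. Violating.
Others report (2, 9): truth gives 3; no alternative beats it.
Others report (2, 15): truth gives 3; no alternative beats it.
(Checking all 16 profiles: 1 has a profitable deviation, 15 do not.)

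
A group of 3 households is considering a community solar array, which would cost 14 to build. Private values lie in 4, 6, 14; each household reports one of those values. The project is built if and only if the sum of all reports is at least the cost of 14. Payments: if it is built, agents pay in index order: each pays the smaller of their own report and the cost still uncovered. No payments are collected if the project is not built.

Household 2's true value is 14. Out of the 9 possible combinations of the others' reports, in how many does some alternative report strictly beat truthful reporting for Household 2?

6

Others report (4, 4): truth gives 4; report 6 gives 8 > 4. Violating.
Others report (4, 6): truth gives 4; report 4 gives 10 > 4. Violating.
Others report (4, 14): truth gives 4; report 4 gives 10 > 4. Violating.
Others report (6, 4): truth gives 6; report 4 gives 10 > 6. Violating.
Others report (14, 4): truth gives 14; no alternative beats it.
Others report (14, 6): truth gives 14; no alternative beats it.
(Checking all 9 profiles: 6 have a profitable deviation, 3 do not.)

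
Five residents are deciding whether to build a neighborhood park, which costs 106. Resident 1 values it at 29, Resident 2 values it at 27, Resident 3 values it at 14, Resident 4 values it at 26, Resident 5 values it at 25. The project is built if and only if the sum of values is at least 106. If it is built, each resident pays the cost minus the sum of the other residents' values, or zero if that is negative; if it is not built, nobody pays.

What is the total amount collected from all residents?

Total value 121 ≥ cost 106, so it is built.
Resident 1: others sum to 92; max(0, 106 - 92) = 14.
Resident 2: others sum to 94; max(0, 106 - 94) = 12.
Resident 3: others sum to 107; max(0, 106 - 107) = 0.
Resident 4: others sum to 95; max(0, 106 - 95) = 11.
Resident 5: others sum to 96; max(0, 106 - 96) = 10.
Total collected = 14 + 12 + 0 + 11 + 10 = 47.

47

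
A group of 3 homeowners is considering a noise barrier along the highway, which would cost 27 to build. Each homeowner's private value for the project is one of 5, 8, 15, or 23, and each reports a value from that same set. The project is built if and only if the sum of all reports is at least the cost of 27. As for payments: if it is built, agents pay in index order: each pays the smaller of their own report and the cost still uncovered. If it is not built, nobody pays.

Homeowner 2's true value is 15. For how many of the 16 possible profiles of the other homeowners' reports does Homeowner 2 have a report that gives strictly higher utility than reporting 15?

8

Others report (5, 15): truth gives 0; report 8 gives 7 > 0. Violating.
Others report (5, 23): truth gives 0; report 5 gives 10 > 0. Violating.
Others report (8, 15): truth gives 0; report 5 gives 10 > 0. Violating.
Others report (8, 23): truth gives 0; report 5 gives 10 > 0. Violating.
Others report (5, 5): truth gives 0; no alternative beats it.
Others report (5, 8): truth gives 0; no alternative beats it.
(Checking all 16 profiles: 8 have a profitable deviation, 8 do not.)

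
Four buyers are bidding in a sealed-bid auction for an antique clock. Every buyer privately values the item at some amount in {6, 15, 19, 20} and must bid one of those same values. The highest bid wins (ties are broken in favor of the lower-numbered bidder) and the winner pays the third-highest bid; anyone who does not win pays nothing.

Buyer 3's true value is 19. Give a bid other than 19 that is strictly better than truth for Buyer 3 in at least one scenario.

Suppose Buyer 1 bids 6, Buyer 2 bids 6 and Buyer 4 bids 20.
Bid 19: loses, pays 0, utility 0.
Bid 20: wins, pays 6, utility 19 - 6 = 13.
So bidding 20 beats truth here (13 > 0).

20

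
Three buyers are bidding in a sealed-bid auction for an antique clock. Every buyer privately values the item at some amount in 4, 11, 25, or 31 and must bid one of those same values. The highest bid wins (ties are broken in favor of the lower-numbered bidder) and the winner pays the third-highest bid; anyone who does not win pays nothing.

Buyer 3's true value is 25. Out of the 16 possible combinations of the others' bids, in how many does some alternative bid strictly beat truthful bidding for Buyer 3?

Others bid (4, 25): truth gives 0; bid 31 gives 21 > 0. Violating.
Others bid (11, 25): truth gives 0; bid 31 gives 14 > 0. Violating.
Others bid (25, 4): truth gives 0; bid 31 gives 21 > 0. Violating.
Others bid (25, 11): truth gives 0; bid 31 gives 14 > 0. Violating.
Others bid (4, 4): truth gives 21; no alternative beats it.
Others bid (4, 11): truth gives 21; no alternative beats it.
(Checking all 16 profiles: 4 have a profitable deviation, 12 do not.)

4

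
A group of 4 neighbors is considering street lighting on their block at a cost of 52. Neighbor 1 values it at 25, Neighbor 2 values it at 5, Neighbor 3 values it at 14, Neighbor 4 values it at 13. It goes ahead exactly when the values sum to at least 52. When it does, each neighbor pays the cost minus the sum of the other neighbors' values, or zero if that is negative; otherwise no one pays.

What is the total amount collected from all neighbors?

Total value 57 ≥ cost 52, so it is built.
Neighbor 1: others sum to 32; max(0, 52 - 32) = 20.
Neighbor 2: others sum to 52; max(0, 52 - 52) = 0.
Neighbor 3: others sum to 43; max(0, 52 - 43) = 9.
Neighbor 4: others sum to 44; max(0, 52 - 44) = 8.
Total collected = 20 + 0 + 9 + 8 = 37.

37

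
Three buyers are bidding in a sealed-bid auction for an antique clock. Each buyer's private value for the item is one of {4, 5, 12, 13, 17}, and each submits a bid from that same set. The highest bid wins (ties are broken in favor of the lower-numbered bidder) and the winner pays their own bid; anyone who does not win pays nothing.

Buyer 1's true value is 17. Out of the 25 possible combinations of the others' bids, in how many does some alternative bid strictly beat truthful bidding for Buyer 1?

Others bid (4, 4): truth gives 0; bid 4 gives 13 > 0. Violating.
Others bid (4, 5): truth gives 0; bid 5 gives 12 > 0. Violating.
Others bid (4, 12): truth gives 0; bid 12 gives 5 > 0. Violating.
Others bid (4, 13): truth gives 0; bid 13 gives 4 > 0. Violating.
Others bid (4, 17): truth gives 0; no alternative beats it.
Others bid (5, 17): truth gives 0; no alternative beats it.
(Checking all 25 profiles: 16 have a profitable deviation, 9 do not.)

16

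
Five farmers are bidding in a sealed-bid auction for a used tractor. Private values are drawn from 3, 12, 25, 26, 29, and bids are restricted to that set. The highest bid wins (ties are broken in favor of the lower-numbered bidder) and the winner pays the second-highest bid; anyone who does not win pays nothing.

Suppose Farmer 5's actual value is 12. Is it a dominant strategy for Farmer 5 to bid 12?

Check each profile of the others' bids and compare truth against every alternative bid.
Others bid (3, 3, 3, 3): truth gives 9, best alternative gives 9.
Others bid (3, 3, 3, 12): truth gives 0, best alternative gives 0.
Others bid (3, 3, 3, 25): truth gives 0, best alternative gives 0.
Others bid (3, 3, 3, 26): truth gives 0, best alternative gives 0.
Others bid (3, 3, 3, 29): truth gives 0, best alternative gives 0.
Others bid (3, 3, 12, 3): truth gives 0, best alternative gives 0.
(Remaining 619 profiles checked similarly; truth is weakly best in each.)
In every case the truthful bid is at least as good as any alternative, so it is a dominant strategy.

Yes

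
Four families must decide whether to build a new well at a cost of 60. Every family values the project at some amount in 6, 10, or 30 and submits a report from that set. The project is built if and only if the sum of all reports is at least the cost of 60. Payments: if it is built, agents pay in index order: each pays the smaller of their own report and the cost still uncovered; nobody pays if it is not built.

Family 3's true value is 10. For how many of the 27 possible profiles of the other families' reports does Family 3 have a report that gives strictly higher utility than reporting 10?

4

Others report (6, 30, 30): truth gives 0; report 6 gives 4 > 0. Violating.
Others report (10, 30, 30): truth gives 0; report 6 gives 4 > 0. Violating.
Others report (30, 6, 30): truth gives 0; report 6 gives 4 > 0. Violating.
Others report (30, 10, 30): truth gives 0; report 6 gives 4 > 0. Violating.
Others report (6, 6, 6): truth gives 0; no alternative beats it.
Others report (6, 6, 10): truth gives 0; no alternative beats it.
(Checking all 27 profiles: 4 have a profitable deviation, 23 do not.)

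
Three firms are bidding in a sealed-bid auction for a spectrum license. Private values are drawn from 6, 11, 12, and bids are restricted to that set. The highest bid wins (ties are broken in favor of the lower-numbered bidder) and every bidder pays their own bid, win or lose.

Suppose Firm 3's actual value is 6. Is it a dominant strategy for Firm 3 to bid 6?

Consider the case where Firm 1 bids 6 and Firm 2 bids 6.
Truthful bid 6: loses but pays 6, utility -6.
Bid 11 instead: wins, pays 11, utility 6 - 11 = -5.
Since -5 > -6, bidding 11 is strictly better here, so truthful bidding is not dominant.

No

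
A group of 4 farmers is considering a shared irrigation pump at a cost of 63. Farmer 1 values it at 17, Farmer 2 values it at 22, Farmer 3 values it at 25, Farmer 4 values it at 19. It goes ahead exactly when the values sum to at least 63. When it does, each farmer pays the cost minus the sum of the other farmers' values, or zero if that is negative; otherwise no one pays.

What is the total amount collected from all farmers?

7

Total value 83 ≥ cost 63, so it is built.
Farmer 1: others sum to 66; max(0, 63 - 66) = 0.
Farmer 2: others sum to 61; max(0, 63 - 61) = 2.
Farmer 3: others sum to 58; max(0, 63 - 58) = 5.
Farmer 4: others sum to 64; max(0, 63 - 64) = 0.
Total collected = 0 + 2 + 5 + 0 = 7.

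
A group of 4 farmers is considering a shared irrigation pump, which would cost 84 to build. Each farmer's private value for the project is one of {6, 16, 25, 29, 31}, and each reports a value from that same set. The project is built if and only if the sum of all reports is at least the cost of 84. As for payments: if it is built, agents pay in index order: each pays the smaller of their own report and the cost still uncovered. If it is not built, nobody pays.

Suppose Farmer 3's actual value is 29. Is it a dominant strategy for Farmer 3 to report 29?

Consider the case where Farmer 1 reports 6, Farmer 2 reports 25 and Farmer 4 reports 29.
Truthful report 29: project built, pays 29, utility 29 - 29 = 0.
Report 25 instead: project built, pays 25, utility 29 - 25 = 4.
Since 4 > 0, reporting 25 is strictly better here, so truthful reporting is not dominant.

No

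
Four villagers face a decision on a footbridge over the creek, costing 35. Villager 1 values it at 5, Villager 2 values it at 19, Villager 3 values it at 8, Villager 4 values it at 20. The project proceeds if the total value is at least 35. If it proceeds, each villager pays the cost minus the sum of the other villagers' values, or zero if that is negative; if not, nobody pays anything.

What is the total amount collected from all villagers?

5

Total value 52 ≥ cost 35, so it is built.
Villager 1: others sum to 47; max(0, 35 - 47) = 0.
Villager 2: others sum to 33; max(0, 35 - 33) = 2.
Villager 3: others sum to 44; max(0, 35 - 44) = 0.
Villager 4: others sum to 32; max(0, 35 - 32) = 3.
Total collected = 0 + 2 + 0 + 3 = 5.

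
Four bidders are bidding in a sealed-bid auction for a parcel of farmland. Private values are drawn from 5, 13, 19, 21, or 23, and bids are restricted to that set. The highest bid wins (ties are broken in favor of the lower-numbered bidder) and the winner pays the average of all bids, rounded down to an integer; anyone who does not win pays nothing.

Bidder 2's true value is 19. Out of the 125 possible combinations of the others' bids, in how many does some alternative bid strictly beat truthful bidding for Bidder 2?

54

Others bid (5, 5, 5): truth gives 11; bid 13 gives 12 > 11. Violating.
Others bid (5, 5, 13): truth gives 9; bid 13 gives 10 > 9. Violating.
Others bid (5, 5, 21): truth gives 0; bid 21 gives 6 > 0. Violating.
Others bid (5, 5, 23): truth gives 0; bid 23 gives 5 > 0. Violating.
Others bid (5, 5, 19): truth gives 7; no alternative beats it.
Others bid (5, 13, 19): truth gives 5; no alternative beats it.
(Checking all 125 profiles: 54 have a profitable deviation, 71 do not.)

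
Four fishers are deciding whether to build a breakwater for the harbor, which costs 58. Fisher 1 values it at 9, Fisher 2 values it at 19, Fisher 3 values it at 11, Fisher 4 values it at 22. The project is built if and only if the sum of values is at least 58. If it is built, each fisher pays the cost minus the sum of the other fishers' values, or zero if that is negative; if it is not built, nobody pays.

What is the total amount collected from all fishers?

49

Total value 61 ≥ cost 58, so it is built.
Fisher 1: others sum to 52; max(0, 58 - 52) = 6.
Fisher 2: others sum to 42; max(0, 58 - 42) = 16.
Fisher 3: others sum to 50; max(0, 58 - 50) = 8.
Fisher 4: others sum to 39; max(0, 58 - 39) = 19.
Total collected = 6 + 16 + 8 + 19 = 49.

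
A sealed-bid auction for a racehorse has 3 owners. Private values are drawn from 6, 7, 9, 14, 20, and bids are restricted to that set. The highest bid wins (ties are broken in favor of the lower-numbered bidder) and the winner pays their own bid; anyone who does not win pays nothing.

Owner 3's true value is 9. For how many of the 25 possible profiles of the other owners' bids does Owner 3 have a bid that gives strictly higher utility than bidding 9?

Others bid (6, 6): truth gives 0; bid 7 gives 2 > 0. Violating.
Others bid (6, 7): truth gives 0; no alternative beats it.
Others bid (6, 9): truth gives 0; no alternative beats it.
(Checking all 25 profiles: 1 has a profitable deviation, 24 do not.)

1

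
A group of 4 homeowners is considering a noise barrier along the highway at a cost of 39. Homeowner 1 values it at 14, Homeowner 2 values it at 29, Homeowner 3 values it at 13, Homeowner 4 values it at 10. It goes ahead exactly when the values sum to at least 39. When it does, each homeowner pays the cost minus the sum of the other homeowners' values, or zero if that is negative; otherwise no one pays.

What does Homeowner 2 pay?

Total value 66 ≥ cost 39, so the project is built.
The other homeowners' values sum to 37.
Cost minus that sum is 39 - 37 = 2.

2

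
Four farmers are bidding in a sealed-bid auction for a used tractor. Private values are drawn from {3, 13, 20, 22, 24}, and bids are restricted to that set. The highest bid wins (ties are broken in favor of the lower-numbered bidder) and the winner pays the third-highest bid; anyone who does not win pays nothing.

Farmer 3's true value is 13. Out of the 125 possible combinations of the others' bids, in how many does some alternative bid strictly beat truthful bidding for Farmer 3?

Others bid (3, 3, 20): truth gives 0; bid 20 gives 10 > 0. Violating.
Others bid (3, 3, 22): truth gives 0; bid 22 gives 10 > 0. Violating.
Others bid (3, 3, 24): truth gives 0; bid 24 gives 10 > 0. Violating.
Others bid (3, 13, 3): truth gives 0; bid 20 gives 10 > 0. Violating.
Others bid (3, 3, 3): truth gives 10; no alternative beats it.
Others bid (3, 3, 13): truth gives 10; no alternative beats it.
(Checking all 125 profiles: 9 have a profitable deviation, 116 do not.)

9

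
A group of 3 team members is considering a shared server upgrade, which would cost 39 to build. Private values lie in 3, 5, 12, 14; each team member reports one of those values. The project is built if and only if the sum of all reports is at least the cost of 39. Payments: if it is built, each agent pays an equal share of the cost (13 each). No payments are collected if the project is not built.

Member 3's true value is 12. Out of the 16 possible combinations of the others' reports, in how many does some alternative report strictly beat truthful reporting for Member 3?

1

Others report (14, 14): truth gives -1; report 3 gives 0 > -1. Violating.
Others report (3, 3): truth gives 0; no alternative beats it.
Others report (3, 5): truth gives 0; no alternative beats it.
(Checking all 16 profiles: 1 has a profitable deviation, 15 do not.)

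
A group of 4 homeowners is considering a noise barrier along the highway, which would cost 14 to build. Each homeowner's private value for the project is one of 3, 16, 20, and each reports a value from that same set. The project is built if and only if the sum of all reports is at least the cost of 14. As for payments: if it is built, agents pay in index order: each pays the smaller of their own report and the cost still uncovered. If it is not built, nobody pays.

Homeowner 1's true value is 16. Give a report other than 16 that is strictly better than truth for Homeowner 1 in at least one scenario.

3

Suppose Homeowner 2 reports 3, Homeowner 3 reports 3 and Homeowner 4 reports 16.
Report 16: project built, pays 14, utility 16 - 14 = 2.
Report 3: project built, pays 3, utility 16 - 3 = 13.
So reporting 3 beats truth here (13 > 2).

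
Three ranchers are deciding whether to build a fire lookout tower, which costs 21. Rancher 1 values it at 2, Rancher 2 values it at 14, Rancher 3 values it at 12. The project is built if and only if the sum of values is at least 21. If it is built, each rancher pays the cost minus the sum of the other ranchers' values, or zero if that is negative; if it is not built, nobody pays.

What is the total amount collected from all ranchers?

12

Total value 28 ≥ cost 21, so it is built.
Rancher 1: others sum to 26; max(0, 21 - 26) = 0.
Rancher 2: others sum to 14; max(0, 21 - 14) = 7.
Rancher 3: others sum to 16; max(0, 21 - 16) = 5.
Total collected = 0 + 7 + 5 = 12.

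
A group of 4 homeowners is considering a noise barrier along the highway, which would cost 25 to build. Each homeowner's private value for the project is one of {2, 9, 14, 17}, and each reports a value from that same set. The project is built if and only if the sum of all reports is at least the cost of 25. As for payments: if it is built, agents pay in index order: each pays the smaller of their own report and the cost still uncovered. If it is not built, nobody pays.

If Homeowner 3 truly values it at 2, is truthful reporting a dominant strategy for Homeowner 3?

Check each profile of the others' reports and compare truth against every alternative report.
Others report (2, 2, 14): truth gives 0, best alternative gives -7.
Others report (2, 2, 17): truth gives 0, best alternative gives -7.
Others report (2, 9, 9): truth gives 0, best alternative gives -7.
Others report (2, 9, 14): truth gives 0, best alternative gives -7.
Others report (2, 9, 17): truth gives 0, best alternative gives -7.
Others report (2, 14, 2): truth gives 0, best alternative gives -7.
(Remaining 58 profiles checked similarly; truth is weakly best in each.)
In every case the truthful report is at least as good as any alternative, so it is a dominant strategy.

Yes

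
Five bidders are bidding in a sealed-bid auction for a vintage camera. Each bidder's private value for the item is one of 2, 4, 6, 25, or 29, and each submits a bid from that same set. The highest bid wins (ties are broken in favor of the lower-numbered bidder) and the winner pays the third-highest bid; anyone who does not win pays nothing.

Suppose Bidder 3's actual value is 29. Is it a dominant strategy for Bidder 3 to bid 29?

Yes

Check each profile of the others' bids and compare truth against every alternative bid.
Others bid (2, 2, 2, 29): truth gives 27, best alternative gives 0.
Others bid (2, 2, 29, 2): truth gives 27, best alternative gives 0.
Others bid (2, 25, 2, 2): truth gives 27, best alternative gives 0.
Others bid (25, 2, 2, 2): truth gives 27, best alternative gives 0.
Others bid (2, 2, 4, 29): truth gives 25, best alternative gives 0.
Others bid (2, 2, 29, 4): truth gives 25, best alternative gives 0.
(Remaining 619 profiles checked similarly; truth is weakly best in each.)
In every case the truthful bid is at least as good as any alternative, so it is a dominant strategy.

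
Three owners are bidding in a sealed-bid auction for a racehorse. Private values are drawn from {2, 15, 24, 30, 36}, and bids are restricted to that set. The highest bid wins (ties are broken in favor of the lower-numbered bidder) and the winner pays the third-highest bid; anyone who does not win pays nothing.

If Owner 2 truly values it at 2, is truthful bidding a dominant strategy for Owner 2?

Check each profile of the others' bids and compare truth against every alternative bid.
Others bid (2, 2): truth gives 0, best alternative gives 0.
Others bid (2, 15): truth gives 0, best alternative gives 0.
Others bid (2, 24): truth gives 0, best alternative gives 0.
Others bid (2, 30): truth gives 0, best alternative gives 0.
Others bid (2, 36): truth gives 0, best alternative gives 0.
Others bid (15, 2): truth gives 0, best alternative gives 0.
(Remaining 19 profiles checked similarly; truth is weakly best in each.)
In every case the truthful bid is at least as good as any alternative, so it is a dominant strategy.

Yes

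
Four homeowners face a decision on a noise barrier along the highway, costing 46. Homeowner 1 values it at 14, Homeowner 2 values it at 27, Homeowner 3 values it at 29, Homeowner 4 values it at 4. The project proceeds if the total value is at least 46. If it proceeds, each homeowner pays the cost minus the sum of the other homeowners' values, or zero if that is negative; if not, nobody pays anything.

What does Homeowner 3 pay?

1

Total value 74 ≥ cost 46, so the project is built.
The other homeowners' values sum to 45.
Cost minus that sum is 46 - 45 = 1.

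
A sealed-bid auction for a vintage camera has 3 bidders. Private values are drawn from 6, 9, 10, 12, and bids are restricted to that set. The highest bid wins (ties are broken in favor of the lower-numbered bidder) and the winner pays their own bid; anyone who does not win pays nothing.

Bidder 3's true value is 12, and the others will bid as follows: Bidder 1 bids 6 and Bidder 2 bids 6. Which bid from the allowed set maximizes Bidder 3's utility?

Bid 6: loses, pays 0, utility 0.
Bid 9: wins, pays 9, utility 12 - 9 = 3.
Bid 10: wins, pays 10, utility 12 - 10 = 2.
Bid 12: wins, pays 12, utility 12 - 12 = 0.
The best choice is 9 with utility 3.

9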